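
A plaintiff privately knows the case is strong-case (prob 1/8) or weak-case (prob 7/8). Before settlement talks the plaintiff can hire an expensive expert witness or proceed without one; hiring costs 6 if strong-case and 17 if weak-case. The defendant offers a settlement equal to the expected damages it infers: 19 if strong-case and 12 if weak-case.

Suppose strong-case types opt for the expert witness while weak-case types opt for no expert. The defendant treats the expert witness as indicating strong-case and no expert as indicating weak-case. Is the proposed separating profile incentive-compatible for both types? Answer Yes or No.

Under these beliefs, the expert witness earns settlement 19 and no expert earns settlement 12.
strong-case: the expert witness nets 19 − 6 = 13; no expert nets 12. strong-case prefers the expert witness.
weak-case: the expert witness nets 19 − 17 = 2; no expert nets 12. weak-case prefers no expert.
Neither type deviates, so the separating profile is an equilibrium.

Yes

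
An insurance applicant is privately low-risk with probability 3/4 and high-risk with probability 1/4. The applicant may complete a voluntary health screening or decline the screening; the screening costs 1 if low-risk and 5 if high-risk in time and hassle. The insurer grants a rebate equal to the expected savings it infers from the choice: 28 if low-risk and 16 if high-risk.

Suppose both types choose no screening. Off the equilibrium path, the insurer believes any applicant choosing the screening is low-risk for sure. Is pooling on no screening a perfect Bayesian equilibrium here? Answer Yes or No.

On path, the insurer holds the prior and pays 3/4·28 + 1/4·16 = 25. Off path (the screening), believing low-risk, it pays 28.
low-risk: no screening nets 25; the screening nets 28 − 1 = 27. low-risk would deviate.
high-risk: no screening nets 25; the screening nets 28 − 5 = 23. high-risk stays.
A type deviates, so pooling fails.

No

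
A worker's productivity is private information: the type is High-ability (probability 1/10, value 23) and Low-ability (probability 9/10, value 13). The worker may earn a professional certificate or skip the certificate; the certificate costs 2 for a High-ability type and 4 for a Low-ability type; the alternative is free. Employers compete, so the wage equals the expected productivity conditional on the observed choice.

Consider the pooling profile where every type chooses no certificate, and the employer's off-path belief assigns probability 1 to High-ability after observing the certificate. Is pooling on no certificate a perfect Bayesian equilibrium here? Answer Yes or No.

On path, the employer holds the prior and pays 1/10·23 + 9/10·13 = 14. Off path (the certificate), believing High-ability, it pays 23.
High-ability: no certificate nets 14; the certificate nets 23 − 2 = 21. High-ability would deviate.
Low-ability: no certificate nets 14; the certificate nets 23 − 4 = 19. Low-ability would deviate.
A type deviates, so pooling fails.

No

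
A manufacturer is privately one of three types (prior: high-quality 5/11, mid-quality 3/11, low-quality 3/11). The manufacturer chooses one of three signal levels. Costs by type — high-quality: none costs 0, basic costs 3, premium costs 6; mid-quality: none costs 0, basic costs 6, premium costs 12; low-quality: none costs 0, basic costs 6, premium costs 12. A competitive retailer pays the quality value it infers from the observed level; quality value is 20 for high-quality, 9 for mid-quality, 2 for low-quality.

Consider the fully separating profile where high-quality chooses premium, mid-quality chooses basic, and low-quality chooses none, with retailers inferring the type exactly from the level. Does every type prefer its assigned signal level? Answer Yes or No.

Separating prices: premium → 20, basic → 9, none → 2.
high-quality (assigned premium): none: 2 − 0 = 2; basic: 9 − 3 = 6; premium: 20 − 6 = 14. high-quality stays.
mid-quality (assigned basic): none: 2 − 0 = 2; basic: 9 − 6 = 3; premium: 20 − 12 = 8. mid-quality prefers premium.
low-quality (assigned none): none: 2 − 0 = 2; basic: 9 − 6 = 3; premium: 20 − 12 = 8. low-quality prefers premium.
At least one type deviates; the separating profile fails.

No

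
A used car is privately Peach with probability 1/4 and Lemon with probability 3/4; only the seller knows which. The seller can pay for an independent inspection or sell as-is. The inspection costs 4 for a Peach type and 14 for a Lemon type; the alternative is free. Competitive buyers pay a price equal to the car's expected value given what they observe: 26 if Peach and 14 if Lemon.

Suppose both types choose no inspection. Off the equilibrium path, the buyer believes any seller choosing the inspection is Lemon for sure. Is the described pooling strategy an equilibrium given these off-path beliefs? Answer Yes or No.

On path, the buyer holds the prior and pays 1/4·26 + 3/4·14 = 17. Off path (the inspection), believing Lemon, it pays 14.
Peach: no inspection nets 17; the inspection nets 14 − 4 = 10. Peach stays.
Lemon: no inspection nets 17; the inspection nets 14 − 14 = 0. Lemon stays.
No type deviates, so pooling is sustained.

Yes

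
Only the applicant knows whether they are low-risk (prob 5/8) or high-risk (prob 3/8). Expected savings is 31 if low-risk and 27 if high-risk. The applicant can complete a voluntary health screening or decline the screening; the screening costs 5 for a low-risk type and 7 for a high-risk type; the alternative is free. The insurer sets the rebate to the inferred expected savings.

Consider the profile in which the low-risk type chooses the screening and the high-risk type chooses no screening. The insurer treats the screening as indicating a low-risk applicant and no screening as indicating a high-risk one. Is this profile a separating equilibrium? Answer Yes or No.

No

Under these beliefs, the screening earns rebate 31 and no screening earns rebate 27.
low-risk: the screening nets 31 − 5 = 26; no screening nets 27. low-risk would deviate to no screening.
high-risk: the screening nets 31 − 7 = 24; no screening nets 27. high-risk prefers no screening.
low-risk has a profitable deviation, so the profile is not an equilibrium.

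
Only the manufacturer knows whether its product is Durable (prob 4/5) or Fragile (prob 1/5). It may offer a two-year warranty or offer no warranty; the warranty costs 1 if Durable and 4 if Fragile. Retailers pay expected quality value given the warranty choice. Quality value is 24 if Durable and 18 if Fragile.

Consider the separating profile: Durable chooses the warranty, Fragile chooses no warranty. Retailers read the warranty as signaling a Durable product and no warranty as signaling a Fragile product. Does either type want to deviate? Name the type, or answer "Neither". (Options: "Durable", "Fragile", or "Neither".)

The warranty pays 24; no warranty pays 18.
Durable: assigned the warranty, nets 24 − 1 = 23; deviating to no warranty nets 18.
Fragile: assigned no warranty, nets 18; deviating to the warranty nets 24 − 4 = 20.
The Fragile type gains 2 by deviating.

Fragile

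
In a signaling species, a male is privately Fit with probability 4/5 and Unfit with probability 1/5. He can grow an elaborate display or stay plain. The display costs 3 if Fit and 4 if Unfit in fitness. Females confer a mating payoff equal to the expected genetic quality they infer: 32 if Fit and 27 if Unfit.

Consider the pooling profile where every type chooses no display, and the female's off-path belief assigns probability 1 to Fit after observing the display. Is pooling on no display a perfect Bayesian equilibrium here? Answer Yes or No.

On path, the female holds the prior and pays 4/5·32 + 1/5·27 = 31. Off path (the display), believing Fit, it pays 32.
Fit: no display nets 31; the display nets 32 − 3 = 29. Fit stays.
Unfit: no display nets 31; the display nets 32 − 4 = 28. Unfit stays.
No type deviates, so pooling is sustained.

Yes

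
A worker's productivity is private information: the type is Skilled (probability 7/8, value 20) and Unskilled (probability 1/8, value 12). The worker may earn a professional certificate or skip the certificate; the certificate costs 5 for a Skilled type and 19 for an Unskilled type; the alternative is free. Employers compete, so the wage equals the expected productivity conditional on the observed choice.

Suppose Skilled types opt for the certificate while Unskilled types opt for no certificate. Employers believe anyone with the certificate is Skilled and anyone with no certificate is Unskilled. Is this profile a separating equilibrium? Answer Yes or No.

Under these beliefs, the certificate earns wage 20 and no certificate earns wage 12.
Skilled: the certificate nets 20 − 5 = 15; no certificate nets 12. Skilled prefers the certificate.
Unskilled: the certificate nets 20 − 19 = 1; no certificate nets 12. Unskilled prefers no certificate.
Neither type deviates, so the separating profile is an equilibrium.

Yes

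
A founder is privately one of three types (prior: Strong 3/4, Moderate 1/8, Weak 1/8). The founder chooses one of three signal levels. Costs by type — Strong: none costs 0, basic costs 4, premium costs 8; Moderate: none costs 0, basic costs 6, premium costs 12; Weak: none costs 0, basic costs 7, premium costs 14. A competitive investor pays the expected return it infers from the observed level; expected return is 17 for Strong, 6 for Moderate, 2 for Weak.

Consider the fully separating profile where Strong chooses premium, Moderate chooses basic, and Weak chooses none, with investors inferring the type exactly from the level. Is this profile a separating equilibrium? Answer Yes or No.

No

Separating valuations: premium → 17, basic → 6, none → 2.
Strong (assigned premium): none: 2 − 0 = 2; basic: 6 − 4 = 2; premium: 17 − 8 = 9. Strong stays.
Moderate (assigned basic): none: 2 − 0 = 2; basic: 6 − 6 = 0; premium: 17 − 12 = 5. Moderate prefers premium.
Weak (assigned none): none: 2 − 0 = 2; basic: 6 − 7 = -1; premium: 17 − 14 = 3. Weak prefers premium.
At least one type deviates; the separating profile fails.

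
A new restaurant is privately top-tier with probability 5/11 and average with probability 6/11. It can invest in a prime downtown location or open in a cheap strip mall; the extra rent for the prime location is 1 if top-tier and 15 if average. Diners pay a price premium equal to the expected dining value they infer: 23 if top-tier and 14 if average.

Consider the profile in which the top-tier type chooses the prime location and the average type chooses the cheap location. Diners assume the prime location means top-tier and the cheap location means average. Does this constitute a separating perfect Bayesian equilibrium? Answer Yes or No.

Under these beliefs, the prime location earns price premium 23 and the cheap location earns price premium 14.
top-tier: the prime location nets 23 − 1 = 22; the cheap location nets 14. top-tier prefers the prime location.
average: the prime location nets 23 − 15 = 8; the cheap location nets 14. average prefers the cheap location.
Neither type deviates, so the separating profile is an equilibrium.

Yes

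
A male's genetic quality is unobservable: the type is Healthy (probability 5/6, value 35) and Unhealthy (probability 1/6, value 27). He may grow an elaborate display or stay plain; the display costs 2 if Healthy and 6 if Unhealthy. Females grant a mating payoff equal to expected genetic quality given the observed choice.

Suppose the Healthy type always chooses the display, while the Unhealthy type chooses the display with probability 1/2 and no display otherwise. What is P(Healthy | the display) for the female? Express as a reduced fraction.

P(the display) = (5/6)·1 + (1/6)·(1/2) = 11/12.
By Bayes' rule, P(Healthy | the display) = (5/6) / (11/12) = 10/11.

10/11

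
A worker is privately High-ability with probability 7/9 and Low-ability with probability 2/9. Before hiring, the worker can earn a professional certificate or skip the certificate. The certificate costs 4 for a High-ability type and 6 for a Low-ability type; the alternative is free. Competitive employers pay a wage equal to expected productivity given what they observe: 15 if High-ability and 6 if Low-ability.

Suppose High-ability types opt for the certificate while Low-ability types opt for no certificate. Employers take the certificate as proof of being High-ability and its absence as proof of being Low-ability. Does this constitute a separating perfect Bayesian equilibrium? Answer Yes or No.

No

Under these beliefs, the certificate earns wage 15 and no certificate earns wage 6.
High-ability: the certificate nets 15 − 4 = 11; no certificate nets 6. High-ability prefers the certificate.
Low-ability: the certificate nets 15 − 6 = 9; no certificate nets 6. Low-ability would deviate to the certificate.
Low-ability has a profitable deviation, so the profile is not an equilibrium.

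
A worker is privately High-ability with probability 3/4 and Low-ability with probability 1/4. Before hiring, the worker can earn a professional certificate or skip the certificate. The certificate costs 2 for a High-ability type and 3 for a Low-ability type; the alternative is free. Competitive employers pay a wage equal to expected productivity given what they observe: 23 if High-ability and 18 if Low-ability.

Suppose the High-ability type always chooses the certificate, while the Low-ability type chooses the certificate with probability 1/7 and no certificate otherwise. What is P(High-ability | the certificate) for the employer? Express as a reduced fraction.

P(the certificate) = (3/4)·1 + (1/4)·(1/7) = 11/14.
By Bayes' rule, P(High-ability | the certificate) = (3/4) / (11/14) = 21/22.

21/22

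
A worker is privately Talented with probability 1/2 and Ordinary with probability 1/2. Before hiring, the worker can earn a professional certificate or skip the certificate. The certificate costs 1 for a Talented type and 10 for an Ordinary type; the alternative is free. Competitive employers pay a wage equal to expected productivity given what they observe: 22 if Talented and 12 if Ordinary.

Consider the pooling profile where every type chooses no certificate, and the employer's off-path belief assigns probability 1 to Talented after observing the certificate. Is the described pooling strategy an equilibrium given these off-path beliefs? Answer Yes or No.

No

On path, the employer holds the prior and pays 1/2·22 + 1/2·12 = 17. Off path (the certificate), believing Talented, it pays 22.
Talented: no certificate nets 17; the certificate nets 22 − 1 = 21. Talented would deviate.
Ordinary: no certificate nets 17; the certificate nets 22 − 10 = 12. Ordinary stays.
A type deviates, so pooling fails.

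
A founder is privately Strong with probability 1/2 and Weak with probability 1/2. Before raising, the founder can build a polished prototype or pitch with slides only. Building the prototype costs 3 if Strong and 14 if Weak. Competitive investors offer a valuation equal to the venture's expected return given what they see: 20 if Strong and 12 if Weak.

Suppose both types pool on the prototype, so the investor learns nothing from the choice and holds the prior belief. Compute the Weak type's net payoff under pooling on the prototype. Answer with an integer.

2

Pooled valuation = 1/2·20 + 1/2·12 = 16.
Weak pays cost 14 for the prototype, so net payoff = 16 − 14 = 2.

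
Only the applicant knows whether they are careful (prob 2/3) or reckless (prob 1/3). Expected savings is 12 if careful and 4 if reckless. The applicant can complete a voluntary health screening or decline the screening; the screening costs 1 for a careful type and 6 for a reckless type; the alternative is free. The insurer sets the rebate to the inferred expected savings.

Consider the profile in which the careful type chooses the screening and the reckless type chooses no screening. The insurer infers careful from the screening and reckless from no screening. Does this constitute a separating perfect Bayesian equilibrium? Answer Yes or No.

No

Under these beliefs, the screening earns rebate 12 and no screening earns rebate 4.
careful: the screening nets 12 − 1 = 11; no screening nets 4. careful prefers the screening.
reckless: the screening nets 12 − 6 = 6; no screening nets 4. reckless would deviate to the screening.
reckless has a profitable deviation, so the profile is not an equilibrium.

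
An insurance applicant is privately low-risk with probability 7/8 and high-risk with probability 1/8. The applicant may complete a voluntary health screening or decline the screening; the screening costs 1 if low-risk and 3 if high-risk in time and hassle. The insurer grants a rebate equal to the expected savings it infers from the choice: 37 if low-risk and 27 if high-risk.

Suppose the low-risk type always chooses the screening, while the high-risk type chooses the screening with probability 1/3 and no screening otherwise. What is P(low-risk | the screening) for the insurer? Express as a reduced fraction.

21/22

P(the screening) = (7/8)·1 + (1/8)·(1/3) = 11/12.
By Bayes' rule, P(low-risk | the screening) = (7/8) / (11/12) = 21/22.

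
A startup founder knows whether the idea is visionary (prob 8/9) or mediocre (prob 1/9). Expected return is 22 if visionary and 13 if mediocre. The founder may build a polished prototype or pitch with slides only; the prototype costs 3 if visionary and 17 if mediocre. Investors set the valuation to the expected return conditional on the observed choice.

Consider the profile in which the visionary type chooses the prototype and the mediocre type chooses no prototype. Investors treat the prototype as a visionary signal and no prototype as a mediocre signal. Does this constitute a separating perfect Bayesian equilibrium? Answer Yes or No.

Under these beliefs, the prototype earns valuation 22 and no prototype earns valuation 13.
visionary: the prototype nets 22 − 3 = 19; no prototype nets 13. visionary prefers the prototype.
mediocre: the prototype nets 22 − 17 = 5; no prototype nets 13. mediocre prefers no prototype.
Neither type deviates, so the separating profile is an equilibrium.

Yes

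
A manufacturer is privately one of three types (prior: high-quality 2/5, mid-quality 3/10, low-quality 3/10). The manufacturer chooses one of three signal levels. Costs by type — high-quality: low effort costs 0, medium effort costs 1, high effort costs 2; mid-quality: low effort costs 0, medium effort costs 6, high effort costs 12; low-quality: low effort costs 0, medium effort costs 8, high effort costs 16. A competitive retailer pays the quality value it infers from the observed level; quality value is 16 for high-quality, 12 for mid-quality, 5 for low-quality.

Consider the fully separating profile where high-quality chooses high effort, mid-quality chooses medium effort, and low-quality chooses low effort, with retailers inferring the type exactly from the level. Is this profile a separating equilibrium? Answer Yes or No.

Separating prices: high effort → 16, medium effort → 12, low effort → 5.
high-quality (assigned high effort): low effort: 5 − 0 = 5; medium effort: 12 − 1 = 11; high effort: 16 − 2 = 14. high-quality stays.
mid-quality (assigned medium effort): low effort: 5 − 0 = 5; medium effort: 12 − 6 = 6; high effort: 16 − 12 = 4. mid-quality stays.
low-quality (assigned low effort): low effort: 5 − 0 = 5; medium effort: 12 − 8 = 4; high effort: 16 − 16 = 0. low-quality stays.
Every type prefers its assigned level; separation holds.

Yes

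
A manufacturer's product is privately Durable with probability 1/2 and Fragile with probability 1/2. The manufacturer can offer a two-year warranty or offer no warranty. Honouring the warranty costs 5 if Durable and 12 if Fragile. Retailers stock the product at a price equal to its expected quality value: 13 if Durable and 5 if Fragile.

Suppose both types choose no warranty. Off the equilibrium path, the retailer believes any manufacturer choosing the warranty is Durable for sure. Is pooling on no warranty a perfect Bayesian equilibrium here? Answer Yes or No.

Yes

On path, the retailer holds the prior and pays 1/2·13 + 1/2·5 = 9. Off path (the warranty), believing Durable, it pays 13.
Durable: no warranty nets 9; the warranty nets 13 − 5 = 8. Durable stays.
Fragile: no warranty nets 9; the warranty nets 13 − 12 = 1. Fragile stays.
No type deviates, so pooling is sustained.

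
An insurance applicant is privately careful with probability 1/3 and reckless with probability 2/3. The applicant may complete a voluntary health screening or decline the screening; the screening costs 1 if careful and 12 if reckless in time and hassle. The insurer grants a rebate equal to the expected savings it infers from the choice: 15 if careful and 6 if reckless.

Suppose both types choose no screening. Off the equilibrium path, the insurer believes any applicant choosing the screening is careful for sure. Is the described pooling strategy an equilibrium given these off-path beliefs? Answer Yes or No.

On path, the insurer holds the prior and pays 1/3·15 + 2/3·6 = 9. Off path (the screening), believing careful, it pays 15.
careful: no screening nets 9; the screening nets 15 − 1 = 14. careful would deviate.
reckless: no screening nets 9; the screening nets 15 − 12 = 3. reckless stays.
A type deviates, so pooling fails.

No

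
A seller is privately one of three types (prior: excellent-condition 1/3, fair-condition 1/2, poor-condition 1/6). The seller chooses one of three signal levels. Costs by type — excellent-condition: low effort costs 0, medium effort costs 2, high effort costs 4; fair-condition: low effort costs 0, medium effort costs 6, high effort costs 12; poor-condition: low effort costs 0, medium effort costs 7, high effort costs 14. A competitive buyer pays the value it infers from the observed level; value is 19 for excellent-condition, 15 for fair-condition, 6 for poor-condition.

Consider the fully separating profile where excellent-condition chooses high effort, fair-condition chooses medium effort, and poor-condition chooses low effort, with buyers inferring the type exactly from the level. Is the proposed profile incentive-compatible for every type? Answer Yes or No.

No

Separating prices: high effort → 19, medium effort → 15, low effort → 6.
excellent-condition (assigned high effort): low effort: 6 − 0 = 6; medium effort: 15 − 2 = 13; high effort: 19 − 4 = 15. excellent-condition stays.
fair-condition (assigned medium effort): low effort: 6 − 0 = 6; medium effort: 15 − 6 = 9; high effort: 19 − 12 = 7. fair-condition stays.
poor-condition (assigned low effort): low effort: 6 − 0 = 6; medium effort: 15 − 7 = 8; high effort: 19 − 14 = 5. poor-condition prefers medium effort.
At least one type deviates; the separating profile fails.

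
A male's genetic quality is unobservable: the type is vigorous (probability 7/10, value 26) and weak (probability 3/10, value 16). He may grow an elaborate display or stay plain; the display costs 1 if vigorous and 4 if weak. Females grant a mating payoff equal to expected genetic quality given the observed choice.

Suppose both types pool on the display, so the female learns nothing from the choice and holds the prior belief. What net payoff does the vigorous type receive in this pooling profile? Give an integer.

Pooled mating payoff = 7/10·26 + 3/10·16 = 23.
vigorous pays cost 1 for the display, so net payoff = 23 − 1 = 22.

22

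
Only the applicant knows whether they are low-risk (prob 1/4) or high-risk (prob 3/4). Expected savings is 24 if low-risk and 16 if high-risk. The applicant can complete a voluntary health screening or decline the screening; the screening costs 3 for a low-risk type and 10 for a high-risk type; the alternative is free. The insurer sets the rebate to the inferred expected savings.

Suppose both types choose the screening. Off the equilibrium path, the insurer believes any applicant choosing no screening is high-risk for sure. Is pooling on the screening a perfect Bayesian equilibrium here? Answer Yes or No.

No

On path, the insurer holds the prior and pays 1/4·24 + 3/4·16 = 18. Off path (no screening), believing high-risk, it pays 16.
low-risk: the screening nets 18 − 3 = 15; no screening nets 16. low-risk would deviate.
high-risk: the screening nets 18 − 10 = 8; no screening nets 16. high-risk would deviate.
A type deviates, so pooling fails.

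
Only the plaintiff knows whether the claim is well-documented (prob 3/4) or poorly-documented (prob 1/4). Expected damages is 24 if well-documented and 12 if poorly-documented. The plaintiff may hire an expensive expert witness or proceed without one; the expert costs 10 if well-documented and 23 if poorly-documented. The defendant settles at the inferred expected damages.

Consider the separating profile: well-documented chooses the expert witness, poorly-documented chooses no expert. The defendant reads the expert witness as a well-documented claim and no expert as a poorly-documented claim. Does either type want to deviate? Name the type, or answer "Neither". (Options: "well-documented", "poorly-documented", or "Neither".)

Neither

The expert witness pays 24; no expert pays 12.
well-documented: assigned the expert witness, nets 24 − 10 = 14; deviating to no expert nets 12.
poorly-documented: assigned no expert, nets 12; deviating to the expert witness nets 24 − 23 = 1.
Both types strictly prefer their assigned action; no profitable deviation.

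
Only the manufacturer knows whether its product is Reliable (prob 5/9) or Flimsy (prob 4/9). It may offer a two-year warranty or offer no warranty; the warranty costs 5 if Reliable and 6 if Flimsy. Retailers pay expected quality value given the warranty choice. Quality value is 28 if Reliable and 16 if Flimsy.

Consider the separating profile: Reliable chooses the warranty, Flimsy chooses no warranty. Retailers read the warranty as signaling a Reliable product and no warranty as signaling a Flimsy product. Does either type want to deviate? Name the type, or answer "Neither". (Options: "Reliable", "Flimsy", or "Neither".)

The warranty pays 28; no warranty pays 16.
Reliable: assigned the warranty, nets 28 − 5 = 23; deviating to no warranty nets 16.
Flimsy: assigned no warranty, nets 16; deviating to the warranty nets 28 − 6 = 22.
The Flimsy type gains 6 by deviating.

Flimsy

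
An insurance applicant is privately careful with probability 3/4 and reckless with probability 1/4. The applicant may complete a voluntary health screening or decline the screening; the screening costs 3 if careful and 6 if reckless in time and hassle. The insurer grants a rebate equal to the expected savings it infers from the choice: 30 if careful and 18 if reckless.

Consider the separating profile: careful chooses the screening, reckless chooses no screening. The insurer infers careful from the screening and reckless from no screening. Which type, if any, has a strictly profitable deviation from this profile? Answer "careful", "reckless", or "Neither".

reckless

The screening pays 30; no screening pays 18.
careful: assigned the screening, nets 30 − 3 = 27; deviating to no screening nets 18.
reckless: assigned no screening, nets 18; deviating to the screening nets 30 − 6 = 24.
The reckless type gains 6 by deviating.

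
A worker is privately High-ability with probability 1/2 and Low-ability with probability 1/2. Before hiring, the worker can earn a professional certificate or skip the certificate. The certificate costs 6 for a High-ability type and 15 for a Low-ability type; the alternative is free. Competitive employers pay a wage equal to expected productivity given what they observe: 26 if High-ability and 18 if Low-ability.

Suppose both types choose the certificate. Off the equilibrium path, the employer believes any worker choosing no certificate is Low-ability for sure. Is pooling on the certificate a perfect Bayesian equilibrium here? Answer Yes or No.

No

On path, the employer holds the prior and pays 1/2·26 + 1/2·18 = 22. Off path (no certificate), believing Low-ability, it pays 18.
High-ability: the certificate nets 22 − 6 = 16; no certificate nets 18. High-ability would deviate.
Low-ability: the certificate nets 22 − 15 = 7; no certificate nets 18. Low-ability would deviate.
A type deviates, so pooling fails.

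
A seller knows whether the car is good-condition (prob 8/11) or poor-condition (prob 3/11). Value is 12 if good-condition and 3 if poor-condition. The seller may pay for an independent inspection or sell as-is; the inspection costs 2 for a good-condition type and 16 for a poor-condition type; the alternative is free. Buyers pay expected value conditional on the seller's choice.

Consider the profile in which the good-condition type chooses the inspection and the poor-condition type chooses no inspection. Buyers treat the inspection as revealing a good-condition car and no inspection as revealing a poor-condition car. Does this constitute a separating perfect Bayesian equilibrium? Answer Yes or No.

Under these beliefs, the inspection earns price 12 and no inspection earns price 3.
good-condition: the inspection nets 12 − 2 = 10; no inspection nets 3. good-condition prefers the inspection.
poor-condition: the inspection nets 12 − 16 = -4; no inspection nets 3. poor-condition prefers no inspection.
Neither type deviates, so the separating profile is an equilibrium.

Yes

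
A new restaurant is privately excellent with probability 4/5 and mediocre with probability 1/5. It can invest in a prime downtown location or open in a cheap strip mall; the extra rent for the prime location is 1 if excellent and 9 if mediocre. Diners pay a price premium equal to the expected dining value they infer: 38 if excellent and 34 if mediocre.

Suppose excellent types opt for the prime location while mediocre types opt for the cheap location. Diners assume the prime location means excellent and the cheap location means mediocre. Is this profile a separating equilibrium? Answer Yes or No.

Yes

Under these beliefs, the prime location earns price premium 38 and the cheap location earns price premium 34.
excellent: the prime location nets 38 − 1 = 37; the cheap location nets 34. excellent prefers the prime location.
mediocre: the prime location nets 38 − 9 = 29; the cheap location nets 34. mediocre prefers the cheap location.
Neither type deviates, so the separating profile is an equilibrium.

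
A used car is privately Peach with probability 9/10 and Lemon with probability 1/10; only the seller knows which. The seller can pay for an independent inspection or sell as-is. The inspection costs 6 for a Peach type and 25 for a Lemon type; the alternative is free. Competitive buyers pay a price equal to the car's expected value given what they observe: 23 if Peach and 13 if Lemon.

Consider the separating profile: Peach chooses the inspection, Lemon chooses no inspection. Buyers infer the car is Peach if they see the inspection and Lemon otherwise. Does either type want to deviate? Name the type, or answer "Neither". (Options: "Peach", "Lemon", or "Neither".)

Neither

The inspection pays 23; no inspection pays 13.
Peach: assigned the inspection, nets 23 − 6 = 17; deviating to no inspection nets 13.
Lemon: assigned no inspection, nets 13; deviating to the inspection nets 23 − 25 = -2.
Both types strictly prefer their assigned action; no profitable deviation.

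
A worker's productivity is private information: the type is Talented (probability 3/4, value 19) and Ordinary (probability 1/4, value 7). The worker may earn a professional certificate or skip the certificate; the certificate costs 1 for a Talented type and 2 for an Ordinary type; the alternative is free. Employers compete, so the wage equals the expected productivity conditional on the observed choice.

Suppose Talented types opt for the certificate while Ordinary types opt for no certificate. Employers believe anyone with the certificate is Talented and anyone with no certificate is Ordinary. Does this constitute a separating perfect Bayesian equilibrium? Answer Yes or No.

Under these beliefs, the certificate earns wage 19 and no certificate earns wage 7.
Talented: the certificate nets 19 − 1 = 18; no certificate nets 7. Talented prefers the certificate.
Ordinary: the certificate nets 19 − 2 = 17; no certificate nets 7. Ordinary would deviate to the certificate.
Ordinary has a profitable deviation, so the profile is not an equilibrium.

No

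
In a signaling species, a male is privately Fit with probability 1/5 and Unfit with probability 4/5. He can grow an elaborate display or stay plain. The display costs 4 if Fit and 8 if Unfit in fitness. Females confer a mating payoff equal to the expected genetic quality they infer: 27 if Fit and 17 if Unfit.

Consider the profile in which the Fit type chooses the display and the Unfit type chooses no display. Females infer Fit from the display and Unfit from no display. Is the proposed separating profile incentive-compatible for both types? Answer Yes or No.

No

Under these beliefs, the display earns mating payoff 27 and no display earns mating payoff 17.
Fit: the display nets 27 − 4 = 23; no display nets 17. Fit prefers the display.
Unfit: the display nets 27 − 8 = 19; no display nets 17. Unfit would deviate to the display.
Unfit has a profitable deviation, so the profile is not an equilibrium.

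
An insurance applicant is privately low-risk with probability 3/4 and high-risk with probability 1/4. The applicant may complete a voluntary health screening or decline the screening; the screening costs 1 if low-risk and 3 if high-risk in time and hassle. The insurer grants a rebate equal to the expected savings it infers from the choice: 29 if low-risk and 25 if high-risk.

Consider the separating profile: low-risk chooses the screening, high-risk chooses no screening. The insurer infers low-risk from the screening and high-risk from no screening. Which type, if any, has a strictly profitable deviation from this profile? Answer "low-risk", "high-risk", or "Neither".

high-risk

The screening pays 29; no screening pays 25.
low-risk: assigned the screening, nets 29 − 1 = 28; deviating to no screening nets 25.
high-risk: assigned no screening, nets 25; deviating to the screening nets 29 − 3 = 26.
The high-risk type gains 1 by deviating.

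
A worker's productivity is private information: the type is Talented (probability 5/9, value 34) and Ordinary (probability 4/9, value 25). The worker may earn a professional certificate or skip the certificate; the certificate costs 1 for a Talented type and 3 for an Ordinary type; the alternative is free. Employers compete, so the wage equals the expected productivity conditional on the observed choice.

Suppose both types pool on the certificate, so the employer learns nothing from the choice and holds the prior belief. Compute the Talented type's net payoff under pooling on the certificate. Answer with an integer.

Pooled wage = 5/9·34 + 4/9·25 = 30.
Talented pays cost 1 for the certificate, so net payoff = 30 − 1 = 29.

29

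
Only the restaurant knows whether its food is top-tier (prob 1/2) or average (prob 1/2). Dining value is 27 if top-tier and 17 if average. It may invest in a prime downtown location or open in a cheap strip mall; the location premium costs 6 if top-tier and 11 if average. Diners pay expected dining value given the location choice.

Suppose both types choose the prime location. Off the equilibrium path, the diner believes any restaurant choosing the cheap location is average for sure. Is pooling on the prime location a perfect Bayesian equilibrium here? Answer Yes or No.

On path, the diner holds the prior and pays 1/2·27 + 1/2·17 = 22. Off path (the cheap location), believing average, it pays 17.
top-tier: the prime location nets 22 − 6 = 16; the cheap location nets 17. top-tier would deviate.
average: the prime location nets 22 − 11 = 11; the cheap location nets 17. average would deviate.
A type deviates, so pooling fails.

No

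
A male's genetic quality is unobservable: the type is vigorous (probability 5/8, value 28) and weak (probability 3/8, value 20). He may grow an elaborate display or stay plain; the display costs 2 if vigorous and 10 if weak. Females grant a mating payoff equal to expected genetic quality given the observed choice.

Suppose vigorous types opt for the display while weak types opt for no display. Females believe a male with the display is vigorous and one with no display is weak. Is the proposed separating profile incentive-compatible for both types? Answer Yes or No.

Under these beliefs, the display earns mating payoff 28 and no display earns mating payoff 20.
vigorous: the display nets 28 − 2 = 26; no display nets 20. vigorous prefers the display.
weak: the display nets 28 − 10 = 18; no display nets 20. weak prefers no display.
Neither type deviates, so the separating profile is an equilibrium.

Yes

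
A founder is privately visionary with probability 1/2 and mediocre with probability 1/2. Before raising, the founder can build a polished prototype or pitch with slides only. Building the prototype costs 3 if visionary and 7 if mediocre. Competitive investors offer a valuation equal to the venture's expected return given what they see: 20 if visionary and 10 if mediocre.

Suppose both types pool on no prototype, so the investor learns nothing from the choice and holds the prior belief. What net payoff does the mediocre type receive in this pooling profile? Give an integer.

Pooled valuation = 1/2·20 + 1/2·10 = 15.
mediocre pays no cost for no prototype, so net payoff = 15.

15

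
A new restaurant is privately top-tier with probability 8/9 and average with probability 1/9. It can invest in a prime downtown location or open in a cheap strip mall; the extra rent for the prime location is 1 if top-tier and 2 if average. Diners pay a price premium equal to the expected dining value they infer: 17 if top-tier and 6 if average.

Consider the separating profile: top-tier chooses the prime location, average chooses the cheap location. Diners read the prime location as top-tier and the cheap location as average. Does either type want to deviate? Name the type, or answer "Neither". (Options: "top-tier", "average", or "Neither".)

average

The prime location pays 17; the cheap location pays 6.
top-tier: assigned the prime location, nets 17 − 1 = 16; deviating to the cheap location nets 6.
average: assigned the cheap location, nets 6; deviating to the prime location nets 17 − 2 = 15.
The average type gains 9 by deviating.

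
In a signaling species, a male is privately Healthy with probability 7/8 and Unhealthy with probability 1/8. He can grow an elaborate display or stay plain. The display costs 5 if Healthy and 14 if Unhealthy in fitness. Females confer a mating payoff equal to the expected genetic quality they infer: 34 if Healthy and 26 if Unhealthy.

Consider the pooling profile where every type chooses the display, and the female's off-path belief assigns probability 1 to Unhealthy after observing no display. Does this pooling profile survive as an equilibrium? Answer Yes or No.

No

On path, the female holds the prior and pays 7/8·34 + 1/8·26 = 33. Off path (no display), believing Unhealthy, it pays 26.
Healthy: the display nets 33 − 5 = 28; no display nets 26. Healthy stays.
Unhealthy: the display nets 33 − 14 = 19; no display nets 26. Unhealthy would deviate.
A type deviates, so pooling fails.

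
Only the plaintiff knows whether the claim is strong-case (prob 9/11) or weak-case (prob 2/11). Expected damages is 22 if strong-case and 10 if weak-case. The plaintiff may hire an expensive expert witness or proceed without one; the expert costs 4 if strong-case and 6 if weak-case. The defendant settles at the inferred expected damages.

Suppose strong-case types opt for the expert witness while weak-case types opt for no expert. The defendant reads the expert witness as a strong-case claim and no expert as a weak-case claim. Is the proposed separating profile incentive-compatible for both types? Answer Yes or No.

No

Under these beliefs, the expert witness earns settlement 22 and no expert earns settlement 10.
strong-case: the expert witness nets 22 − 4 = 18; no expert nets 10. strong-case prefers the expert witness.
weak-case: the expert witness nets 22 − 6 = 16; no expert nets 10. weak-case would deviate to the expert witness.
weak-case has a profitable deviation, so the profile is not an equilibrium.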